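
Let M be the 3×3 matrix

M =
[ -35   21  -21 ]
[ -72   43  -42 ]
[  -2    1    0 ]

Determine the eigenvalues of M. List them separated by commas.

Compute the characteristic polynomial p(λ) = det(λI - M).
Expanding along the first row, p(λ) = λ^3 - 8λ^2 + 7λ.
Try λ = 0: p(0) = 0, so 0 is a root.
Dividing by λ leaves λ^2 - 8λ + 7.
The quadratic factors as (λ - 1)·(λ - 7).
Eigenvalues: 0, 1, 7.

0, 1, 7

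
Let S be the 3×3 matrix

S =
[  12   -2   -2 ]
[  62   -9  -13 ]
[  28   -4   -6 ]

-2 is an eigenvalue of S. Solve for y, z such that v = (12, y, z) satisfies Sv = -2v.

We need (S + 2I)v = 0.
S + 2I = [[14, -2, -2], [62, -7, -13], [28, -4, -4]].
Row 1: (14)·12 + (-2)·y + (-2)·z = 0
Row 2: (62)·12 + (-7)·y + (-13)·z = 0
Row 3: (28)·12 + (-4)·y + (-4)·z = 0
Solving gives y = 58, z = 26.
Check: S·(12, 58, 26) = (-24, -116, -52) = -2·(12, 58, 26).

58, 26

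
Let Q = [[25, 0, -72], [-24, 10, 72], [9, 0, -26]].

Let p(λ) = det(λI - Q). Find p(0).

20

p(0) = det(0·I − Q) = det(−Q) = (−1)^3·det(Q).
det(Q) = -20, so p(0) = 20.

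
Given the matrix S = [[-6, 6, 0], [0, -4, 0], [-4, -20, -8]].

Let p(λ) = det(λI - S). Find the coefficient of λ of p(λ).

p(λ) = λ^3 + 18λ^2 + 104λ + 192.
The coefficient of λ is 104.

104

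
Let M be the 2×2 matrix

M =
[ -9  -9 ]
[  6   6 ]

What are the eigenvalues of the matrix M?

-3, 0

det(M - μI) = (-9 - μ)(6 - μ) - (-9)·(6) = μ^2 + 3μ.
This factors as (μ + 3)·μ = 0.
Eigenvalues: -3, 0.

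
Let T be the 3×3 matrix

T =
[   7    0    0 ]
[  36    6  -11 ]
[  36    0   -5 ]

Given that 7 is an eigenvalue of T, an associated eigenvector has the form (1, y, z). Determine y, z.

3, 3

We need (T - 7I)v = 0.
T - 7I = [[0, 0, 0], [36, -1, -11], [36, 0, -12]].
Row 1: (0)·1 + (0)·y + (0)·z = 0
Row 2: (36)·1 + (-1)·y + (-11)·z = 0
Row 3: (36)·1 + (0)·y + (-12)·z = 0
Solving gives y = 3, z = 3.
Check: T·(1, 3, 3) = (7, 21, 21) = 7·(1, 3, 3).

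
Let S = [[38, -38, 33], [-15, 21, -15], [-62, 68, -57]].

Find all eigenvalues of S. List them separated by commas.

Set up det(lambda·I - S) = 0.
Expanding the 3×3 determinant: p(lambda) = lambda^3 - 2·lambda^2 - 69·lambda + 270.
Since p(5) = 0, lambda = 5 is a root.
Dividing by (lambda - 5) leaves lambda^2 + 3·lambda - 54.
The quadratic factors as (lambda + 9)·(lambda - 6).
Eigenvalues: -9, 5, 6.

-9, 5, 6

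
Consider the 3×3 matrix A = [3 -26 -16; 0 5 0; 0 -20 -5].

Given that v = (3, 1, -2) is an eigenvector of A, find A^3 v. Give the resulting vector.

(375, 125, -250)

First find the eigenvalue: Av = (15, 5, -10) = 5·(3, 1, -2), so λ = 5.
Then A^3 v = λ^3·v = 5^3·(3, 1, -2) = 125·(3, 1, -2) = (375, 125, -250).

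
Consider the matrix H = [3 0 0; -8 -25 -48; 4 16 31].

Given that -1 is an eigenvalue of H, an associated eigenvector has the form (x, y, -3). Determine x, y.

0, 6

We need (H + 1I)v = 0.
H + 1I = [[4, 0, 0], [-8, -24, -48], [4, 16, 32]].
Row 1: (4)·x + (0)·y + (0)·-3 = 0
Row 2: (-8)·x + (-24)·y + (-48)·-3 = 0
Row 3: (4)·x + (16)·y + (32)·-3 = 0
Solving gives x = 0, y = 6.
Check: H·(0, 6, -3) = (0, -6, 3) = -1·(0, 6, -3).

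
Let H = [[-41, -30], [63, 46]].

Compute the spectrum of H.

det(H - λI) = (-41 - λ)(46 - λ) - (-30)·(63) = λ^2 - 5λ + 4.
This factors as (λ - 1)·(λ - 4) = 0.
Eigenvalues: 1, 4.

1, 4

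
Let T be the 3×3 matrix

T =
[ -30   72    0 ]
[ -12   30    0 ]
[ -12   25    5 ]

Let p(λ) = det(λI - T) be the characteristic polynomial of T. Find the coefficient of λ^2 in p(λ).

The coefficient of λ^2 of det(λI - T) is −trace(T).
trace(T) = (-30) + (30) + (5) = 5, so the coefficient is -5.

-5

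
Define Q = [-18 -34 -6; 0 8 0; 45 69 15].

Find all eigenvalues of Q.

-3, 0, 8

The characteristic polynomial is p(s) = det(sI - Q).
Expanding along the first row, p(s) = s^3 - 5s^2 - 24s.
Rational-root test: s = 0 gives p(0) = 0.
Dividing by s leaves s^2 - 5s - 24.
The quadratic factors as (s + 3)·(s - 8).
Eigenvalues: -3, 0, 8.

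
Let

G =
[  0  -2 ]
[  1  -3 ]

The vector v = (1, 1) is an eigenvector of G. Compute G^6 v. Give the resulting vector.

First find the eigenvalue: Gv = (-2, -2) = -2·(1, 1), so λ = -2.
Then G^6 v = λ^6·v = (-2)^6·(1, 1) = 64·(1, 1) = (64, 64).

(64, 64)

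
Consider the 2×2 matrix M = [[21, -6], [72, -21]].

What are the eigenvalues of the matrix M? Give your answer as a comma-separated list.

-3, 3

det(M - tI) = (21 - t)(-21 - t) - (-6)·(72) = t^2 - 9.
This factors as (t + 3)·(t - 3) = 0.
Eigenvalues: -3, 3.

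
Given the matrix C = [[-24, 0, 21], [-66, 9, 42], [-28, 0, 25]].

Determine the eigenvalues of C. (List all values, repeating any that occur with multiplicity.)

Set up det(tI - C) = 0.
Cofactor expansion gives p(t) = t^3 - 10t^2 - 3t + 108.
Rational-root test: t = 4 gives p(4) = 0.
Dividing by (t - 4) leaves t^2 - 6t - 27.
The quadratic factors as (t + 3)·(t - 9).
Eigenvalues: -3, 4, 9.

-3, 4, 9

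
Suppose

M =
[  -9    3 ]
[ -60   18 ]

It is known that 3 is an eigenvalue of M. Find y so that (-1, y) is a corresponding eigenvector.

-4

We need (M - 3I)v = 0.
M - 3I = [[-12, 3], [-60, 15]].
Row 1: (-12)·-1 + (3)·y = 0
Row 2: (-60)·-1 + (15)·y = 0
Solving gives y = -4.
Check: M·(-1, -4) = (-3, -12) = 3·(-1, -4).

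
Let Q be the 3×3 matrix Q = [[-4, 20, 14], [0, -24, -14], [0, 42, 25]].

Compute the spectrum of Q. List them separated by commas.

The characteristic polynomial is p(λ) = det(λI - Q).
Cofactor expansion gives p(λ) = λ^3 + 3λ^2 - 16λ - 48.
Try λ = 4: p(4) = 0, so 4 is a root.
Dividing by (λ - 4) leaves λ^2 + 7λ + 12.
The quadratic factors as (λ + 4)·(λ + 3).
Eigenvalues: -4, -3, 4.

-4, -3, 4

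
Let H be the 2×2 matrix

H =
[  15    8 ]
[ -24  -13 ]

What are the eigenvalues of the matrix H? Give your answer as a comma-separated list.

-1, 3

det(H - λI) = (15 - λ)(-13 - λ) - (8)·(-24) = λ^2 - 2λ - 3.
This factors as (λ + 1)·(λ - 3) = 0.
Eigenvalues: -1, 3.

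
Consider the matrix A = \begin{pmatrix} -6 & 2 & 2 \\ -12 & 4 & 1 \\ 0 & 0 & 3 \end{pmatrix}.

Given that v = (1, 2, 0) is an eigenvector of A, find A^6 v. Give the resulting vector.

First find the eigenvalue: Av = (-2, -4, 0) = -2·(1, 2, 0), so λ = -2.
Then A^6 v = λ^6·v = (-2)^6·(1, 2, 0) = 64·(1, 2, 0) = (64, 128, 0).

(64, 128, 0)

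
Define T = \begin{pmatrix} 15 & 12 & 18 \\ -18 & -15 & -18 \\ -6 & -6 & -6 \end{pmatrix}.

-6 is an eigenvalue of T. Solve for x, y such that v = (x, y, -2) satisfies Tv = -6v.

We need (T + 6I)v = 0.
T + 6I = [[21, 12, 18], [-18, -9, -18], [-6, -6, 0]].
Row 1: (21)·x + (12)·y + (18)·-2 = 0
Row 2: (-18)·x + (-9)·y + (-18)·-2 = 0
Row 3: (-6)·x + (-6)·y + (0)·-2 = 0
Solving gives x = 4, y = -4.
Check: T·(4, -4, -2) = (-24, 24, 12) = -6·(4, -4, -2).

4, -4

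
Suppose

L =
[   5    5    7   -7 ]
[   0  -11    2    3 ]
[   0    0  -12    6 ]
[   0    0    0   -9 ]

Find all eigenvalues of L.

L is upper triangular, so its eigenvalues are the diagonal entries.
Diagonal: 5, -11, -12, -9.

-12, -11, -9, 5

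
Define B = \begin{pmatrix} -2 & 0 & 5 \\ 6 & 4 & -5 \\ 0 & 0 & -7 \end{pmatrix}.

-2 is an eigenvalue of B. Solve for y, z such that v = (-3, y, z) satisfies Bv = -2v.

3, 0

We need (B + 2I)v = 0.
B + 2I = [[0, 0, 5], [6, 6, -5], [0, 0, -5]].
Row 1: (0)·-3 + (0)·y + (5)·z = 0
Row 2: (6)·-3 + (6)·y + (-5)·z = 0
Row 3: (0)·-3 + (0)·y + (-5)·z = 0
Solving gives y = 3, z = 0.
Check: B·(-3, 3, 0) = (6, -6, 0) = -2·(-3, 3, 0).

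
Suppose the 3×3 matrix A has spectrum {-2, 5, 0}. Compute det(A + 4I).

72

If A has eigenvalues -2, 5, 0, then A + 4I has eigenvalues 2, 9, 4.
det(A + 4I) = (2) · (9) · (4) = 72.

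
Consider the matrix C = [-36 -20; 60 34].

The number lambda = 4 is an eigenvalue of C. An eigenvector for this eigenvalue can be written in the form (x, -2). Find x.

We need (C - 4I)v = 0.
C - 4I = [[-40, -20], [60, 30]].
Row 1: (-40)·x + (-20)·-2 = 0
Row 2: (60)·x + (30)·-2 = 0
Solving gives x = 1.
Check: C·(1, -2) = (4, -8) = 4·(1, -2).

1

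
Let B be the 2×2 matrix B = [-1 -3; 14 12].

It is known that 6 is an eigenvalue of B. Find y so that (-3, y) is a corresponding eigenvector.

7

We need (B - 6I)v = 0.
B - 6I = [[-7, -3], [14, 6]].
Row 1: (-7)·-3 + (-3)·y = 0
Row 2: (14)·-3 + (6)·y = 0
Solving gives y = 7.
Check: B·(-3, 7) = (-18, 42) = 6·(-3, 7).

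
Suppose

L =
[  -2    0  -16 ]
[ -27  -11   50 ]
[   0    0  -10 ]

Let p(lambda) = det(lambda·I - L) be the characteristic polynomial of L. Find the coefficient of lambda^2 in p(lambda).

The coefficient of lambda^2 of det(lambda·I - L) is −trace(L).
trace(L) = (-2) + (-11) + (-10) = -23, so the coefficient is 23.

23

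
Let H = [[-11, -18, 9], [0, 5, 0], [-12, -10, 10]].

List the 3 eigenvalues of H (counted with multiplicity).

Compute the characteristic polynomial p(μ) = det(μI - H).
Expanding along the first row, p(μ) = μ^3 - 4μ^2 - 7μ + 10.
Try μ = 1: p(1) = 0, so 1 is a root.
Dividing by (μ - 1) leaves μ^2 - 3μ - 10.
The quadratic factors as (μ + 2)·(μ - 5).
Eigenvalues: -2, 1, 5.

-2, 1, 5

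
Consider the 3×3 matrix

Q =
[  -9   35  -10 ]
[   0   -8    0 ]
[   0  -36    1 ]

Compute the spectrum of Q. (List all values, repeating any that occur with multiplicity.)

Compute the characteristic polynomial p(r) = det(rI - Q).
Cofactor expansion gives p(r) = r^3 + 16r^2 + 55r - 72.
Try r = -8: p(-8) = 0, so -8 is a root.
Dividing by (r + 8) leaves r^2 + 8r - 9.
The quadratic factors as (r + 9)·(r - 1).
Eigenvalues: -9, -8, 1.

-9, -8, 1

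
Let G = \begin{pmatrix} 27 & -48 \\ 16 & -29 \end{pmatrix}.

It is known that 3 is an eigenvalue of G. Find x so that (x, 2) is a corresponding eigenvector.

4

We need (G - 3I)v = 0.
G - 3I = [[24, -48], [16, -32]].
Row 1: (24)·x + (-48)·2 = 0
Row 2: (16)·x + (-32)·2 = 0
Solving gives x = 4.
Check: G·(4, 2) = (12, 6) = 3·(4, 2).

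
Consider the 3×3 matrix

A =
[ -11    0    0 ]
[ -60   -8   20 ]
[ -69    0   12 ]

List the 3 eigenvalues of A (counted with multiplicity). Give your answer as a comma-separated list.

-11, -8, 12

Set up det(λI - A) = 0.
Expanding along the first row, p(λ) = λ^3 + 7λ^2 - 140λ - 1056.
Try λ = 12: p(12) = 0, so 12 is a root.
Factor out (λ - 12): p(λ) = (λ - 12)·(λ^2 + 19λ + 88).
The quadratic factors as (λ + 11)·(λ + 8).
Eigenvalues: -11, -8, 12.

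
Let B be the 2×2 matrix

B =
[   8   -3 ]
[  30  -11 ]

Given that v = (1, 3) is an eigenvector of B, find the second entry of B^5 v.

First find the eigenvalue: Bv = (-1, -3) = -1·(1, 3), so λ = -1.
Then B^5 v = λ^5·v = (-1)^5·(1, 3) = -1·(1, 3) = (-1, -3).

-3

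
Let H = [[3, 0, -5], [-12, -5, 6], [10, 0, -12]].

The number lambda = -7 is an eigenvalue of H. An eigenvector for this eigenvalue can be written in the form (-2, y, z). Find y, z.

We need (H + 7I)v = 0.
H + 7I = [[10, 0, -5], [-12, 2, 6], [10, 0, -5]].
Row 1: (10)·-2 + (0)·y + (-5)·z = 0
Row 2: (-12)·-2 + (2)·y + (6)·z = 0
Row 3: (10)·-2 + (0)·y + (-5)·z = 0
Solving gives y = 0, z = -4.
Check: H·(-2, 0, -4) = (14, 0, 28) = -7·(-2, 0, -4).

0, -4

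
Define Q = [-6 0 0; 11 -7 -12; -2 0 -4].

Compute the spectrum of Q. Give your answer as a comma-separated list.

The characteristic polynomial is p(s) = det(sI - Q).
Expanding the 3×3 determinant: p(s) = s^3 + 17s^2 + 94s + 168.
Since p(-4) = 0, s = -4 is a root.
Factor out (s + 4): p(s) = (s + 4)·(s^2 + 13s + 42).
The quadratic factors as (s + 7)·(s + 6).
Eigenvalues: -7, -6, -4.

-7, -6, -4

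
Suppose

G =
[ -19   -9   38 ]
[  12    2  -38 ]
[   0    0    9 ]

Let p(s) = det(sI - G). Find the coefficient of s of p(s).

p(s) = s^3 + 8s^2 - 83s - 630.
The coefficient of s is -83.

-83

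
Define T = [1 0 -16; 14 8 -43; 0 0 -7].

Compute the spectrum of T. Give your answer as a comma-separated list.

The characteristic polynomial is p(λ) = det(λI - T).
Expanding the 3×3 determinant: p(λ) = λ^3 - 2λ^2 - 55λ + 56.
Try λ = 1: p(1) = 0, so 1 is a root.
Dividing by (λ - 1) leaves λ^2 - λ - 56.
The quadratic factors as (λ + 7)·(λ - 8).
Eigenvalues: -7, 1, 8.

-7, 1, 8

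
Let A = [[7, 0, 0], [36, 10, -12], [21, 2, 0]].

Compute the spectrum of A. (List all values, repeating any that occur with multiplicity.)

4, 6, 7

Set up det(lambda·I - A) = 0.
Expanding the 3×3 determinant: p(lambda) = lambda^3 - 17·lambda^2 + 94·lambda - 168.
Rational-root test: lambda = 4 gives p(4) = 0.
Factor out (lambda - 4): p(lambda) = (lambda - 4)·(lambda^2 - 13·lambda + 42).
The quadratic factors as (lambda - 6)·(lambda - 7).
Eigenvalues: 4, 6, 7.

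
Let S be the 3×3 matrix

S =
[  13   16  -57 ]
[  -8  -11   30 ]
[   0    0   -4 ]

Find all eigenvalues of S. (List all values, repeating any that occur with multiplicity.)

-4, -3, 5

The characteristic polynomial is p(s) = det(sI - S).
Cofactor expansion gives p(s) = s^3 + 2s^2 - 23s - 60.
Since p(-3) = 0, s = -3 is a root.
Factor out (s + 3): p(s) = (s + 3)·(s^2 - s - 20).
The quadratic factors as (s + 4)·(s - 5).
Eigenvalues: -4, -3, 5.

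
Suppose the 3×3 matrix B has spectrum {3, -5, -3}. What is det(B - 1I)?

If B has eigenvalues 3, -5, -3, then B - 1I has eigenvalues 2, -6, -4.
det(B - 1I) = (2) · (-6) · (-4) = 48.

48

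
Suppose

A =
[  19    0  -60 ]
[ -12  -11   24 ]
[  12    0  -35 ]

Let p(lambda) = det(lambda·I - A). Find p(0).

p(0) = det(0·I − A) = det(−A) = (−1)^3·det(A).
det(A) = -605, so p(0) = 605.

605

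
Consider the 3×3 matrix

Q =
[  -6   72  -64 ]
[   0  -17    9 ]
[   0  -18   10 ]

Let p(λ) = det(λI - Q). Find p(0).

-48

p(0) = det(0·I − Q) = det(−Q) = (−1)^3·det(Q).
det(Q) = 48, so p(0) = -48.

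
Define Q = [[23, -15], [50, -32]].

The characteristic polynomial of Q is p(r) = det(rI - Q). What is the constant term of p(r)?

14

p(r) = r^2 + 9r + 14.
The constant term is 14.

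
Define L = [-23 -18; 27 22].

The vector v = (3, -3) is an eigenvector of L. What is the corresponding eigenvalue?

-5

Compute Lv: L·(3, -3) = (-15, 15).
Since Lv = λv, compare component 1: -15 = λ·3, so λ = -5.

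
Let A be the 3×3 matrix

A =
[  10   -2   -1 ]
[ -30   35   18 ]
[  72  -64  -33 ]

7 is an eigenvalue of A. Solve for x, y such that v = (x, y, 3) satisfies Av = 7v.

We need (A - 7I)v = 0.
A - 7I = [[3, -2, -1], [-30, 28, 18], [72, -64, -40]].
Row 1: (3)·x + (-2)·y + (-1)·3 = 0
Row 2: (-30)·x + (28)·y + (18)·3 = 0
Row 3: (72)·x + (-64)·y + (-40)·3 = 0
Solving gives x = -1, y = -3.
Check: A·(-1, -3, 3) = (-7, -21, 21) = 7·(-1, -3, 3).

-1, -3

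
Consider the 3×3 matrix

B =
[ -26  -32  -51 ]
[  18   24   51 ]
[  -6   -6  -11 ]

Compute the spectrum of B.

Set up det(λI - B) = 0.
Cofactor expansion gives p(λ) = λ^3 + 13λ^2 - 26λ - 528.
Since p(6) = 0, λ = 6 is a root.
Factor out (λ - 6): p(λ) = (λ - 6)·(λ^2 + 19λ + 88).
The quadratic factors as (λ + 11)·(λ + 8).
Eigenvalues: -11, -8, 6.

-11, -8, 6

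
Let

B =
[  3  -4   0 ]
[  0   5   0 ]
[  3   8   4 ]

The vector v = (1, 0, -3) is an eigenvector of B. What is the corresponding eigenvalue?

Compute Bv: B·(1, 0, -3) = (3, 0, -9).
Since Bv = λv, compare component 1: 3 = λ·1, so λ = 3.

3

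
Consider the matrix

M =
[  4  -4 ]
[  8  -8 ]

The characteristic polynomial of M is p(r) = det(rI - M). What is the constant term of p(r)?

0

p(r) = r^2 + 4r.
The constant term is 0.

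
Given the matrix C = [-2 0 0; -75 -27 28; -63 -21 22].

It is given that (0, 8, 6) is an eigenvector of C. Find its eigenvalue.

-6

Compute Cv: C·(0, 8, 6) = (0, -48, -36).
Since Cv = λv, compare component 2: -48 = λ·8, so λ = -6.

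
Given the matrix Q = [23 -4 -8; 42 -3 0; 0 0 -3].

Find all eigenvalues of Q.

-3, 9, 11

The characteristic polynomial is p(s) = det(sI - Q).
Expanding the 3×3 determinant: p(s) = s^3 - 17s^2 + 39s + 297.
Since p(11) = 0, s = 11 is a root.
Dividing by (s - 11) leaves s^2 - 6s - 27.
The quadratic factors as (s + 3)·(s - 9).
Eigenvalues: -3, 9, 11.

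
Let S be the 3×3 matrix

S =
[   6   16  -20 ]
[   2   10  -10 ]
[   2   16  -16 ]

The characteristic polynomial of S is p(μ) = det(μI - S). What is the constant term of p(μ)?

p(μ) = μ^3 - 28μ + 48.
The constant term is 48.

48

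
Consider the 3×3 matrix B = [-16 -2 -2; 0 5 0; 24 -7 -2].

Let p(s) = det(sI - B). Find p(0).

p(0) = det(0·I − B) = det(−B) = (−1)^3·det(B).
det(B) = 400, so p(0) = -400.

-400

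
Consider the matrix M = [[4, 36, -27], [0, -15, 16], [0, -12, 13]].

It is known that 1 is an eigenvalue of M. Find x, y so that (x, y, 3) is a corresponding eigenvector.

-9, 3

We need (M - 1I)v = 0.
M - 1I = [[3, 36, -27], [0, -16, 16], [0, -12, 12]].
Row 1: (3)·x + (36)·y + (-27)·3 = 0
Row 2: (0)·x + (-16)·y + (16)·3 = 0
Row 3: (0)·x + (-12)·y + (12)·3 = 0
Solving gives x = -9, y = 3.
Check: M·(-9, 3, 3) = (-9, 3, 3) = 1·(-9, 3, 3).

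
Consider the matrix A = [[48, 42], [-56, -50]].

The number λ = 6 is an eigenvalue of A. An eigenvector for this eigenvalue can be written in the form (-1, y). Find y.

1

We need (A - 6I)v = 0.
A - 6I = [[42, 42], [-56, -56]].
Row 1: (42)·-1 + (42)·y = 0
Row 2: (-56)·-1 + (-56)·y = 0
Solving gives y = 1.
Check: A·(-1, 1) = (-6, 6) = 6·(-1, 1).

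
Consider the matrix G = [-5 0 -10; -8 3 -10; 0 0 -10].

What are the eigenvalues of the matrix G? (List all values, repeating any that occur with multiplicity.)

-10, -5, 3

The characteristic polynomial is p(μ) = det(μI - G).
Expanding the 3×3 determinant: p(μ) = μ^3 + 12μ^2 + 5μ - 150.
Try μ = 3: p(3) = 0, so 3 is a root.
Factor out (μ - 3): p(μ) = (μ - 3)·(μ^2 + 15μ + 50).
The quadratic factors as (μ + 10)·(μ + 5).
Eigenvalues: -10, -5, 3.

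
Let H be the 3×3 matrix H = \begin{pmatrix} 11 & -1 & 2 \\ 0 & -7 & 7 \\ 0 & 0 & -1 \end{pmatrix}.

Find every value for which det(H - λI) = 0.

-7, -1, 11

H is upper triangular, so its eigenvalues are the diagonal entries.
Diagonal: 11, -7, -1.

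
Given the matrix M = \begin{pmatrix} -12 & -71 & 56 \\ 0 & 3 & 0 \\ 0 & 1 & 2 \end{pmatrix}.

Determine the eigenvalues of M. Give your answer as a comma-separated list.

The characteristic polynomial is p(t) = det(tI - M).
Cofactor expansion gives p(t) = t^3 + 7t^2 - 54t + 72.
Try t = -12: p(-12) = 0, so -12 is a root.
Factor out (t + 12): p(t) = (t + 12)·(t^2 - 5t + 6).
The quadratic factors as (t - 2)·(t - 3).
Eigenvalues: -12, 2, 3.

-12, 2, 3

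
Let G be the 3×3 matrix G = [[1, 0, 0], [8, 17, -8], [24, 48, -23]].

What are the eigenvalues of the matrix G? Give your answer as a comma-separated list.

Set up det(λI - G) = 0.
Cofactor expansion gives p(λ) = λ^3 + 5λ^2 - 13λ + 7.
Try λ = 1: p(1) = 0, so 1 is a root.
Factor out (λ - 1): p(λ) = (λ - 1)·(λ^2 + 6λ - 7).
The quadratic factors as (λ + 7)·(λ - 1).
Eigenvalues: -7, 1, 1.

-7, 1, 1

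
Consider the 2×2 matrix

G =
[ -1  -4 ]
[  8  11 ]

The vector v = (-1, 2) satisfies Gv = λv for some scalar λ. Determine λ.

Compute Gv: G·(-1, 2) = (-7, 14).
Since Gv = λv, compare component 1: -7 = λ·-1, so λ = 7.

7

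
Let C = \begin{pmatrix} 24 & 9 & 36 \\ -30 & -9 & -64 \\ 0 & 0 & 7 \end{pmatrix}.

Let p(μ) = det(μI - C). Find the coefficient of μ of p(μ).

p(μ) = μ^3 - 22μ^2 + 159μ - 378.
The coefficient of μ is 159.

159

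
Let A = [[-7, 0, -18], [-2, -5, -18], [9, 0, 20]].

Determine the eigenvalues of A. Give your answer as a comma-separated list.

The characteristic polynomial is p(s) = det(sI - A).
Cofactor expansion gives p(s) = s^3 - 8s^2 - 43s + 110.
Try s = 2: p(2) = 0, so 2 is a root.
Dividing by (s - 2) leaves s^2 - 6s - 55.
The quadratic factors as (s + 5)·(s - 11).
Eigenvalues: -5, 2, 11.

-5, 2, 11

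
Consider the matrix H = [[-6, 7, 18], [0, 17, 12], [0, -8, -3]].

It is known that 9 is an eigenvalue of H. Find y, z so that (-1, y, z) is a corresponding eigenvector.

3, -2

We need (H - 9I)v = 0.
H - 9I = [[-15, 7, 18], [0, 8, 12], [0, -8, -12]].
Row 1: (-15)·-1 + (7)·y + (18)·z = 0
Row 2: (0)·-1 + (8)·y + (12)·z = 0
Row 3: (0)·-1 + (-8)·y + (-12)·z = 0
Solving gives y = 3, z = -2.
Check: H·(-1, 3, -2) = (-9, 27, -18) = 9·(-1, 3, -2).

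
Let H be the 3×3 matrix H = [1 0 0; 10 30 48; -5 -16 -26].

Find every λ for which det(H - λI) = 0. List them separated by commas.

-2, 1, 6

The characteristic polynomial is p(s) = det(sI - H).
Expanding along the first row, p(s) = s^3 - 5s^2 - 8s + 12.
Since p(-2) = 0, s = -2 is a root.
Dividing by (s + 2) leaves s^2 - 7s + 6.
The quadratic factors as (s - 1)·(s - 6).
Eigenvalues: -2, 1, 6.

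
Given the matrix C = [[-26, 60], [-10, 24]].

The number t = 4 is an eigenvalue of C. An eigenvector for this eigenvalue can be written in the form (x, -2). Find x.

We need (C - 4I)v = 0.
C - 4I = [[-30, 60], [-10, 20]].
Row 1: (-30)·x + (60)·-2 = 0
Row 2: (-10)·x + (20)·-2 = 0
Solving gives x = -4.
Check: C·(-4, -2) = (-16, -8) = 4·(-4, -2).

-4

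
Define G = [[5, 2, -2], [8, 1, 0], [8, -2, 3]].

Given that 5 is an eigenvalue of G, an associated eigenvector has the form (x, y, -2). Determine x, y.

-1, -2

We need (G - 5I)v = 0.
G - 5I = [[0, 2, -2], [8, -4, 0], [8, -2, -2]].
Row 1: (0)·x + (2)·y + (-2)·-2 = 0
Row 2: (8)·x + (-4)·y + (0)·-2 = 0
Row 3: (8)·x + (-2)·y + (-2)·-2 = 0
Solving gives x = -1, y = -2.
Check: G·(-1, -2, -2) = (-5, -10, -10) = 5·(-1, -2, -2).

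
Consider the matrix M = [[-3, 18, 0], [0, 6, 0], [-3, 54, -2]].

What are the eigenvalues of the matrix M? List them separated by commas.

-3, -2, 6

The characteristic polynomial is p(μ) = det(μI - M).
Expanding the 3×3 determinant: p(μ) = μ^3 - μ^2 - 24μ - 36.
Since p(-3) = 0, μ = -3 is a root.
Factor out (μ + 3): p(μ) = (μ + 3)·(μ^2 - 4μ - 12).
The quadratic factors as (μ + 2)·(μ - 6).
Eigenvalues: -3, -2, 6.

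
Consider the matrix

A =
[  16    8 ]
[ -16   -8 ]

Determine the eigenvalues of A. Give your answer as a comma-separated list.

det(A - lambda·I) = (16 - lambda)(-8 - lambda) - (8)·(-16) = lambda^2 - 8·lambda.
This factors as lambda·(lambda - 8) = 0.
Eigenvalues: 0, 8.

0, 8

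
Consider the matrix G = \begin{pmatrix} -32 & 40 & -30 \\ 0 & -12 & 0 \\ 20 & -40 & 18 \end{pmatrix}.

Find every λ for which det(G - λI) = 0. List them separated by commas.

The characteristic polynomial is p(t) = det(tI - G).
Expanding along the first row, p(t) = t^3 + 26t^2 + 192t + 288.
Since p(-2) = 0, t = -2 is a root.
Dividing by (t + 2) leaves t^2 + 24t + 144.
The quadratic factor is (t + 12)^2.
Eigenvalues: -12, -12, -2.

-12, -12, -2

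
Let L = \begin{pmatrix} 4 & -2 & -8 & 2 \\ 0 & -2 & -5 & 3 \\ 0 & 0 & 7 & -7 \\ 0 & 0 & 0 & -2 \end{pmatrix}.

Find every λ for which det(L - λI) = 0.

-2, -2, 4, 7

L is upper triangular, so its eigenvalues are the diagonal entries.
Diagonal: 4, -2, 7, -2.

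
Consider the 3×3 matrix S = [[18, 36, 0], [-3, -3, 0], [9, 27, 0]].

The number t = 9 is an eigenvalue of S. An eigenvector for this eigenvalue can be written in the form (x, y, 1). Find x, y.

4, -1

We need (S - 9I)v = 0.
S - 9I = [[9, 36, 0], [-3, -12, 0], [9, 27, -9]].
Row 1: (9)·x + (36)·y + (0)·1 = 0
Row 2: (-3)·x + (-12)·y + (0)·1 = 0
Row 3: (9)·x + (27)·y + (-9)·1 = 0
Solving gives x = 4, y = -1.
Check: S·(4, -1, 1) = (36, -9, 9) = 9·(4, -1, 1).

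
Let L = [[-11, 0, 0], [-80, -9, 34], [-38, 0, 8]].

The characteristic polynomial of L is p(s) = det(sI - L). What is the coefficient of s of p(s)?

p(s) = s^3 + 12s^2 - 61s - 792.
The coefficient of s is -61.

-61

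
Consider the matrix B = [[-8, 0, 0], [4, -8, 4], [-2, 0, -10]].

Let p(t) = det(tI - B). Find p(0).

p(0) = det(0·I − B) = det(−B) = (−1)^3·det(B).
det(B) = -640, so p(0) = 640.

640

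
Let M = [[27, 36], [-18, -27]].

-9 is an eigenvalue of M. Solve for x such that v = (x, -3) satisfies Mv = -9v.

We need (M + 9I)v = 0.
M + 9I = [[36, 36], [-18, -18]].
Row 1: (36)·x + (36)·-3 = 0
Row 2: (-18)·x + (-18)·-3 = 0
Solving gives x = 3.
Check: M·(3, -3) = (-27, 27) = -9·(3, -3).

3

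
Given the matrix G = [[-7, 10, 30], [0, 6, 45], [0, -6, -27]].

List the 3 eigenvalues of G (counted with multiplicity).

Compute the characteristic polynomial p(μ) = det(μI - G).
Expanding along the first row, p(μ) = μ^3 + 28μ^2 + 255μ + 756.
Rational-root test: μ = -12 gives p(-12) = 0.
Dividing by (μ + 12) leaves μ^2 + 16μ + 63.
The quadratic factors as (μ + 9)·(μ + 7).
Eigenvalues: -12, -9, -7.

-12, -9, -7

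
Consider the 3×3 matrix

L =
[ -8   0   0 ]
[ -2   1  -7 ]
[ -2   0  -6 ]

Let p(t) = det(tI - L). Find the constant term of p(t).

p(t) = t^3 + 13t^2 + 34t - 48.
The constant term is -48.

-48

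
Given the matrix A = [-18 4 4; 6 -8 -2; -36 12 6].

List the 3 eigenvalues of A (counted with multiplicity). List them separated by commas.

-8, -6, -6

The characteristic polynomial is p(μ) = det(μI - A).
Expanding the 3×3 determinant: p(μ) = μ^3 + 20μ^2 + 132μ + 288.
Rational-root test: μ = -8 gives p(-8) = 0.
Factor out (μ + 8): p(μ) = (μ + 8)·(μ^2 + 12μ + 36).
The quadratic factor is (μ + 6)^2.
Eigenvalues: -8, -6, -6.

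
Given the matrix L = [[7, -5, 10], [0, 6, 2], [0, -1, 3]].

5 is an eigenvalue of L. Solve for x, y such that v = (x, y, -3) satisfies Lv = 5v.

We need (L - 5I)v = 0.
L - 5I = [[2, -5, 10], [0, 1, 2], [0, -1, -2]].
Row 1: (2)·x + (-5)·y + (10)·-3 = 0
Row 2: (0)·x + (1)·y + (2)·-3 = 0
Row 3: (0)·x + (-1)·y + (-2)·-3 = 0
Solving gives x = 30, y = 6.
Check: L·(30, 6, -3) = (150, 30, -15) = 5·(30, 6, -3).

30, 6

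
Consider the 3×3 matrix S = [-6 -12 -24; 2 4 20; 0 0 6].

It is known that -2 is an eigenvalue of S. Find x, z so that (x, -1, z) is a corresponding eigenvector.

3, 0

We need (S + 2I)v = 0.
S + 2I = [[-4, -12, -24], [2, 6, 20], [0, 0, 8]].
Row 1: (-4)·x + (-12)·-1 + (-24)·z = 0
Row 2: (2)·x + (6)·-1 + (20)·z = 0
Row 3: (0)·x + (0)·-1 + (8)·z = 0
Solving gives x = 3, z = 0.
Check: S·(3, -1, 0) = (-6, 2, 0) = -2·(3, -1, 0).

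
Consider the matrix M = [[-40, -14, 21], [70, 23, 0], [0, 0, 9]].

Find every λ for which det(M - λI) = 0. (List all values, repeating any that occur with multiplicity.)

Compute the characteristic polynomial p(r) = det(rI - M).
Expanding the 3×3 determinant: p(r) = r^3 + 8r^2 - 93r - 540.
Try r = -12: p(-12) = 0, so -12 is a root.
Dividing by (r + 12) leaves r^2 - 4r - 45.
The quadratic factors as (r + 5)·(r - 9).
Eigenvalues: -12, -5, 9.

-12, -5, 9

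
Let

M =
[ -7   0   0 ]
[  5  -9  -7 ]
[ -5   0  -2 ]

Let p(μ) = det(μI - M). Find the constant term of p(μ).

p(μ) = μ^3 + 18μ^2 + 95μ + 126.
The constant term is 126.

126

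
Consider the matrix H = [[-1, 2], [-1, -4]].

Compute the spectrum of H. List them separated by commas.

det(H - tI) = (-1 - t)(-4 - t) - (2)·(-1) = t^2 + 5t + 6.
This factors as (t + 3)·(t + 2) = 0.
Eigenvalues: -3, -2.

-3, -2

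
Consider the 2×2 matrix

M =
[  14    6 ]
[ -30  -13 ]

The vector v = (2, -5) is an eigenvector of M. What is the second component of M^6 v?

-5

First find the eigenvalue: Mv = (-2, 5) = -1·(2, -5), so λ = -1.
Then M^6 v = λ^6·v = (-1)^6·(2, -5) = 1·(2, -5) = (2, -5).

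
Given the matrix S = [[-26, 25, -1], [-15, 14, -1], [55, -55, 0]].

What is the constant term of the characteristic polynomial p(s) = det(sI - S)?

p(0) = det(0·I − S) = det(−S) = (−1)^3·det(S).
det(S) = 0, so p(0) = 0.

0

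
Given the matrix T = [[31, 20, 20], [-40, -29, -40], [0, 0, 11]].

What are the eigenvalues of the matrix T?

-9, 11, 11

Set up det(sI - T) = 0.
Cofactor expansion gives p(s) = s^3 - 13s^2 - 77s + 1089.
Try s = -9: p(-9) = 0, so -9 is a root.
Factor out (s + 9): p(s) = (s + 9)·(s^2 - 22s + 121).
The quadratic factor is (s - 11)^2.
Eigenvalues: -9, 11, 11.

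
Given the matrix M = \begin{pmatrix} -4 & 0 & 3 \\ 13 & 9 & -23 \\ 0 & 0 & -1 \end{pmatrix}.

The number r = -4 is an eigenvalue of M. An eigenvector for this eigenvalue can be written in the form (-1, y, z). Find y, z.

We need (M + 4I)v = 0.
M + 4I = [[0, 0, 3], [13, 13, -23], [0, 0, 3]].
Row 1: (0)·-1 + (0)·y + (3)·z = 0
Row 2: (13)·-1 + (13)·y + (-23)·z = 0
Row 3: (0)·-1 + (0)·y + (3)·z = 0
Solving gives y = 1, z = 0.
Check: M·(-1, 1, 0) = (4, -4, 0) = -4·(-1, 1, 0).

1, 0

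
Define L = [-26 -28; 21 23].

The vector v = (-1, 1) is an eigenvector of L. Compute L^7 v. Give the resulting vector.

First find the eigenvalue: Lv = (-2, 2) = 2·(-1, 1), so λ = 2.
Then L^7 v = λ^7·v = 2^7·(-1, 1) = 128·(-1, 1) = (-128, 128).

(-128, 128)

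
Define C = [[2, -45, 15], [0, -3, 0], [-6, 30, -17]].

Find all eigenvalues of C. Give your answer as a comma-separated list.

-8, -7, -3

Set up det(tI - C) = 0.
Expanding along the first row, p(t) = t^3 + 18t^2 + 101t + 168.
Since p(-8) = 0, t = -8 is a root.
Factor out (t + 8): p(t) = (t + 8)·(t^2 + 10t + 21).
The quadratic factors as (t + 7)·(t + 3).
Eigenvalues: -8, -7, -3.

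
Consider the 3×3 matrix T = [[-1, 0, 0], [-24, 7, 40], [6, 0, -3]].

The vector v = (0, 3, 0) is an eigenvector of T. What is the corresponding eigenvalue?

7

Compute Tv: T·(0, 3, 0) = (0, 21, 0).
Since Tv = λv, compare component 2: 21 = λ·3, so λ = 7.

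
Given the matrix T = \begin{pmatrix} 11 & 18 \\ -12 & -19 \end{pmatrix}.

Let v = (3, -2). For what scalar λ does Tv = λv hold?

-1

Compute Tv: T·(3, -2) = (-3, 2).
Since Tv = λv, compare component 1: -3 = λ·3, so λ = -1.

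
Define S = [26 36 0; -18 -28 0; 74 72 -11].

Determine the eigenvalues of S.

The characteristic polynomial is p(s) = det(sI - S).
Expanding along the first row, p(s) = s^3 + 13s^2 - 58s - 880.
Since p(-11) = 0, s = -11 is a root.
Dividing by (s + 11) leaves s^2 + 2s - 80.
The quadratic factors as (s + 10)·(s - 8).
Eigenvalues: -11, -10, 8.

-11, -10, 8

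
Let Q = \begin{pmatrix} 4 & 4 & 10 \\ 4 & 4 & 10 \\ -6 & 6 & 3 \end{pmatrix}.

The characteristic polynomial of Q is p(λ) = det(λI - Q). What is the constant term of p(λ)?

0

p(λ) = λ^3 - 11λ^2 + 24λ.
The constant term is 0.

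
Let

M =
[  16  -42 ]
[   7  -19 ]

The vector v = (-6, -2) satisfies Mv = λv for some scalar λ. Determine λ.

2

Compute Mv: M·(-6, -2) = (-12, -4).
Since Mv = λv, compare component 1: -12 = λ·-6, so λ = 2.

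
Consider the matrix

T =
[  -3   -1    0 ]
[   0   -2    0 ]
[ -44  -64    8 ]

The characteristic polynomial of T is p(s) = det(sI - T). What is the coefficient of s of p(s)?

-34

p(s) = s^3 - 3s^2 - 34s - 48.
The coefficient of s is -34.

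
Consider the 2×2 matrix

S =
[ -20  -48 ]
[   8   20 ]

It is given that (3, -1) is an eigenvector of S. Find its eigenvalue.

-4

Compute Sv: S·(3, -1) = (-12, 4).
Since Sv = λv, compare component 1: -12 = λ·3, so λ = -4.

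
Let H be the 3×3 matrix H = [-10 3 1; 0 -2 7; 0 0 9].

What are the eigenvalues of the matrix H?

-10, -2, 9

H is upper triangular, so its eigenvalues are the diagonal entries.
Diagonal: -10, -2, 9.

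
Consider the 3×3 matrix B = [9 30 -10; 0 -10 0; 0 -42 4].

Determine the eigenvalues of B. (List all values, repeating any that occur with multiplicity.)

Set up det(sI - B) = 0.
Expanding the 3×3 determinant: p(s) = s^3 - 3s^2 - 94s + 360.
Rational-root test: s = 4 gives p(4) = 0.
Factor out (s - 4): p(s) = (s - 4)·(s^2 + s - 90).
The quadratic factors as (s + 10)·(s - 9).
Eigenvalues: -10, 4, 9.

-10, 4, 9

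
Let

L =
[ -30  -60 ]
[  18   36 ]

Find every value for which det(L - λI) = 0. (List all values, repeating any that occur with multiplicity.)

det(L - sI) = (-30 - s)(36 - s) - (-60)·(18) = s^2 - 6s.
This factors as s·(s - 6) = 0.
Eigenvalues: 0, 6.

0, 6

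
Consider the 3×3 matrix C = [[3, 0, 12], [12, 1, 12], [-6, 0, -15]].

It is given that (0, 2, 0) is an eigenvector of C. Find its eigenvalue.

1

Compute Cv: C·(0, 2, 0) = (0, 2, 0).
Since Cv = λv, compare component 2: 2 = λ·2, so λ = 1.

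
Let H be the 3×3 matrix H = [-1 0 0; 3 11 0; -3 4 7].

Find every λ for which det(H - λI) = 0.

H is lower triangular, so its eigenvalues are the diagonal entries.
Diagonal: -1, 11, 7.

-1, 7, 11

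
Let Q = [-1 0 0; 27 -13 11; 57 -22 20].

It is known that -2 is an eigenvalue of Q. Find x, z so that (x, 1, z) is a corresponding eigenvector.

0, 1

We need (Q + 2I)v = 0.
Q + 2I = [[1, 0, 0], [27, -11, 11], [57, -22, 22]].
Row 1: (1)·x + (0)·1 + (0)·z = 0
Row 2: (27)·x + (-11)·1 + (11)·z = 0
Row 3: (57)·x + (-22)·1 + (22)·z = 0
Solving gives x = 0, z = 1.
Check: Q·(0, 1, 1) = (0, -2, -2) = -2·(0, 1, 1).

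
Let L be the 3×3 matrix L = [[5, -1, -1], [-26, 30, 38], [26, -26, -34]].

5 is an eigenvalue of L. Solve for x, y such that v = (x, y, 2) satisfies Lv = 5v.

We need (L - 5I)v = 0.
L - 5I = [[0, -1, -1], [-26, 25, 38], [26, -26, -39]].
Row 1: (0)·x + (-1)·y + (-1)·2 = 0
Row 2: (-26)·x + (25)·y + (38)·2 = 0
Row 3: (26)·x + (-26)·y + (-39)·2 = 0
Solving gives x = 1, y = -2.
Check: L·(1, -2, 2) = (5, -10, 10) = 5·(1, -2, 2).

1, -2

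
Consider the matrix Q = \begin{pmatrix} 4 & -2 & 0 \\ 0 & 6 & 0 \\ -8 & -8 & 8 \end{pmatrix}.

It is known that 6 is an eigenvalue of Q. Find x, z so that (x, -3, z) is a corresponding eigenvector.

3, 0

We need (Q - 6I)v = 0.
Q - 6I = [[-2, -2, 0], [0, 0, 0], [-8, -8, 2]].
Row 1: (-2)·x + (-2)·-3 + (0)·z = 0
Row 2: (0)·x + (0)·-3 + (0)·z = 0
Row 3: (-8)·x + (-8)·-3 + (2)·z = 0
Solving gives x = 3, z = 0.
Check: Q·(3, -3, 0) = (18, -18, 0) = 6·(3, -3, 0).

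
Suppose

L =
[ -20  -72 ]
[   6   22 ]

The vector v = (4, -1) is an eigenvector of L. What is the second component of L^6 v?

First find the eigenvalue: Lv = (-8, 2) = -2·(4, -1), so λ = -2.
Then L^6 v = λ^6·v = (-2)^6·(4, -1) = 64·(4, -1) = (256, -64).

-64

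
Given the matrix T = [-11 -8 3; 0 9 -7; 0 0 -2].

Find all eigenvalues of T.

-11, -2, 9

T is upper triangular, so its eigenvalues are the diagonal entries.
Diagonal: -11, 9, -2.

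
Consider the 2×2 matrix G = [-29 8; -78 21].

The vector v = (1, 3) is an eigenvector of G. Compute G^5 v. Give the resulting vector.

(-3125, -9375)

First find the eigenvalue: Gv = (-5, -15) = -5·(1, 3), so λ = -5.
Then G^5 v = λ^5·v = (-5)^5·(1, 3) = -3125·(1, 3) = (-3125, -9375).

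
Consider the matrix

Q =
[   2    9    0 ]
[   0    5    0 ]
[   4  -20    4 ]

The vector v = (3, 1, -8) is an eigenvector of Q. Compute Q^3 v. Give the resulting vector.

First find the eigenvalue: Qv = (15, 5, -40) = 5·(3, 1, -8), so λ = 5.
Then Q^3 v = λ^3·v = 5^3·(3, 1, -8) = 125·(3, 1, -8) = (375, 125, -1000).

(375, 125, -1000)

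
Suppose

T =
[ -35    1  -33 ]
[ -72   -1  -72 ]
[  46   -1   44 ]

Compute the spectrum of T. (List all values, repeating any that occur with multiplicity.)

Set up det(tI - T) = 0.
Cofactor expansion gives p(t) = t^3 - 8t^2 - 31t - 22.
Try t = -2: p(-2) = 0, so -2 is a root.
Factor out (t + 2): p(t) = (t + 2)·(t^2 - 10t - 11).
The quadratic factors as (t + 1)·(t - 11).
Eigenvalues: -2, -1, 11.

-2, -1, 11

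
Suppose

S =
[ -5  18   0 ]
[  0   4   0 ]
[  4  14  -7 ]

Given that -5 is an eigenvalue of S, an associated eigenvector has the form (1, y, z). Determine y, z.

0, 2

We need (S + 5I)v = 0.
S + 5I = [[0, 18, 0], [0, 9, 0], [4, 14, -2]].
Row 1: (0)·1 + (18)·y + (0)·z = 0
Row 2: (0)·1 + (9)·y + (0)·z = 0
Row 3: (4)·1 + (14)·y + (-2)·z = 0
Solving gives y = 0, z = 2.
Check: S·(1, 0, 2) = (-5, 0, -10) = -5·(1, 0, 2).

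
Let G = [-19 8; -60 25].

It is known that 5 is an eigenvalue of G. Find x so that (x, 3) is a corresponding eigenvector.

We need (G - 5I)v = 0.
G - 5I = [[-24, 8], [-60, 20]].
Row 1: (-24)·x + (8)·3 = 0
Row 2: (-60)·x + (20)·3 = 0
Solving gives x = 1.
Check: G·(1, 3) = (5, 15) = 5·(1, 3).

1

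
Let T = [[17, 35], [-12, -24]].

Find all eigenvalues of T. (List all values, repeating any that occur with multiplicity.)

det(T - lambda·I) = (17 - lambda)(-24 - lambda) - (35)·(-12) = lambda^2 + 7·lambda + 12.
This factors as (lambda + 4)·(lambda + 3) = 0.
Eigenvalues: -4, -3.

-4, -3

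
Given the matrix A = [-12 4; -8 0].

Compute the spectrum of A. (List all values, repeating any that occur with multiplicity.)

-8, -4

det(A - μI) = (-12 - μ)(0 - μ) - (4)·(-8) = μ^2 + 12μ + 32.
This factors as (μ + 8)·(μ + 4) = 0.
Eigenvalues: -8, -4.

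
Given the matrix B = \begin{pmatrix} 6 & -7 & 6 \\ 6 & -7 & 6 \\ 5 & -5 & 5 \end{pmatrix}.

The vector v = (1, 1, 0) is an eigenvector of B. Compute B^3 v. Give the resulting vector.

First find the eigenvalue: Bv = (-1, -1, 0) = -1·(1, 1, 0), so λ = -1.
Then B^3 v = λ^3·v = (-1)^3·(1, 1, 0) = -1·(1, 1, 0) = (-1, -1, 0).

(-1, -1, 0)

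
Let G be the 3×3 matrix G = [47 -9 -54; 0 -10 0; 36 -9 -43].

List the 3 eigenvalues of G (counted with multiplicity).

-10, -7, 11

Compute the characteristic polynomial p(lambda) = det(lambda·I - G).
Cofactor expansion gives p(lambda) = lambda^3 + 6·lambda^2 - 117·lambda - 770.
Try lambda = -7: p(-7) = 0, so -7 is a root.
Dividing by (lambda + 7) leaves lambda^2 - lambda - 110.
The quadratic factors as (lambda + 10)·(lambda - 11).
Eigenvalues: -10, -7, 11.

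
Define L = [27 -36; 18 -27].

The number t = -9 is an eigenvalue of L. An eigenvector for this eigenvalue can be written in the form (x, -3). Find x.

-3

We need (L + 9I)v = 0.
L + 9I = [[36, -36], [18, -18]].
Row 1: (36)·x + (-36)·-3 = 0
Row 2: (18)·x + (-18)·-3 = 0
Solving gives x = -3.
Check: L·(-3, -3) = (27, 27) = -9·(-3, -3).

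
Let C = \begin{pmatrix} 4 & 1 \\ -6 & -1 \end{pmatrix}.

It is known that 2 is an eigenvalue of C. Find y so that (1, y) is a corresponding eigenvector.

-2

We need (C - 2I)v = 0.
C - 2I = [[2, 1], [-6, -3]].
Row 1: (2)·1 + (1)·y = 0
Row 2: (-6)·1 + (-3)·y = 0
Solving gives y = -2.
Check: C·(1, -2) = (2, -4) = 2·(1, -2).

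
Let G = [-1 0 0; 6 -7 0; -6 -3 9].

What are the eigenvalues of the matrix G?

G is lower triangular, so its eigenvalues are the diagonal entries.
Diagonal: -1, -7, 9.

-7, -1, 9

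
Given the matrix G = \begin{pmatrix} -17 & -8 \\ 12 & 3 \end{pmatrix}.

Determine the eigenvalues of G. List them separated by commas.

det(G - λI) = (-17 - λ)(3 - λ) - (-8)·(12) = λ^2 + 14λ + 45.
This factors as (λ + 9)·(λ + 5) = 0.
Eigenvalues: -9, -5.

-9, -5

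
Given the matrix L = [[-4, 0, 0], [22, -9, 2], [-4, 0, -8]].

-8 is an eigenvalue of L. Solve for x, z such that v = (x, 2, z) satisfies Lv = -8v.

0, 1

We need (L + 8I)v = 0.
L + 8I = [[4, 0, 0], [22, -1, 2], [-4, 0, 0]].
Row 1: (4)·x + (0)·2 + (0)·z = 0
Row 2: (22)·x + (-1)·2 + (2)·z = 0
Row 3: (-4)·x + (0)·2 + (0)·z = 0
Solving gives x = 0, z = 1.
Check: L·(0, 2, 1) = (0, -16, -8) = -8·(0, 2, 1).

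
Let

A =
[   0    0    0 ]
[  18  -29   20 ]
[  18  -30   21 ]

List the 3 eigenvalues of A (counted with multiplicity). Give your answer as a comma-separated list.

-9, 0, 1

Set up det(sI - A) = 0.
Expanding the 3×3 determinant: p(s) = s^3 + 8s^2 - 9s.
Try s = 0: p(0) = 0, so 0 is a root.
Factor out s: p(s) = s·(s^2 + 8s - 9).
The quadratic factors as (s + 9)·(s - 1).
Eigenvalues: -9, 0, 1.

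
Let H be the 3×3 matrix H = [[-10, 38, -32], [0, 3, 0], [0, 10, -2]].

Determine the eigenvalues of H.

-10, -2, 3

Set up det(λI - H) = 0.
Expanding along the first row, p(λ) = λ^3 + 9λ^2 - 16λ - 60.
Try λ = -2: p(-2) = 0, so -2 is a root.
Factor out (λ + 2): p(λ) = (λ + 2)·(λ^2 + 7λ - 30).
The quadratic factors as (λ + 10)·(λ - 3).
Eigenvalues: -10, -2, 3.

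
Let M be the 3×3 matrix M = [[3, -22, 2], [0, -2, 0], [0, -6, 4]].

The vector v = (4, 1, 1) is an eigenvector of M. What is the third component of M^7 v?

-128

First find the eigenvalue: Mv = (-8, -2, -2) = -2·(4, 1, 1), so λ = -2.
Then M^7 v = λ^7·v = (-2)^7·(4, 1, 1) = -128·(4, 1, 1) = (-512, -128, -128).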